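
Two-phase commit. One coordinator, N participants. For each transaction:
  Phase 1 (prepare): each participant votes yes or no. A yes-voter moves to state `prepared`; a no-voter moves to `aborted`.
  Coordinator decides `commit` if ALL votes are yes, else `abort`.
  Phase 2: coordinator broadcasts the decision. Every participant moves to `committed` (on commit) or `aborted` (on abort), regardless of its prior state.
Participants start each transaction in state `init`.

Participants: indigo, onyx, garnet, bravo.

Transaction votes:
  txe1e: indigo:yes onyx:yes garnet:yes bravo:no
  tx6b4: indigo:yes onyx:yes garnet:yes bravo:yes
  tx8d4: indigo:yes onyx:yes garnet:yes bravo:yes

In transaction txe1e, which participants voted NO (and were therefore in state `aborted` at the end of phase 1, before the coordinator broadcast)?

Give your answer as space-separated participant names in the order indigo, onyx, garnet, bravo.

Answer: bravo

Derivation:
Txn txe1e phase 1: indigo yes -> prepared; onyx yes -> prepared; garnet yes -> prepared; bravo no -> aborted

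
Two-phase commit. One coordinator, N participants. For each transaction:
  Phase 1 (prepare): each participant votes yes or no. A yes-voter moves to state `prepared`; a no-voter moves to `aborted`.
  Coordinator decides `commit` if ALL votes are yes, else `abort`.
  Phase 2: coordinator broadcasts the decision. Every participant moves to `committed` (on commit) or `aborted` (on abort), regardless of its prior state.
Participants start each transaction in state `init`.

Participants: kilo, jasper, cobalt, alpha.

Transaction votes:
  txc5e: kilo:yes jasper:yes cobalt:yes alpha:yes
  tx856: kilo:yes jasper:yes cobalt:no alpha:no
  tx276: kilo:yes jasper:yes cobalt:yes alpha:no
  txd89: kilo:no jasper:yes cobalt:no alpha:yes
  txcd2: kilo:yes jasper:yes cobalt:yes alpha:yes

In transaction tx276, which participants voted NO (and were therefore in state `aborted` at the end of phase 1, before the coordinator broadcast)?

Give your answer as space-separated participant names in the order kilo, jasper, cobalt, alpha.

Txn tx276 phase 1: kilo yes -> prepared; jasper yes -> prepared; cobalt yes -> prepared; alpha no -> aborted

Answer: alpha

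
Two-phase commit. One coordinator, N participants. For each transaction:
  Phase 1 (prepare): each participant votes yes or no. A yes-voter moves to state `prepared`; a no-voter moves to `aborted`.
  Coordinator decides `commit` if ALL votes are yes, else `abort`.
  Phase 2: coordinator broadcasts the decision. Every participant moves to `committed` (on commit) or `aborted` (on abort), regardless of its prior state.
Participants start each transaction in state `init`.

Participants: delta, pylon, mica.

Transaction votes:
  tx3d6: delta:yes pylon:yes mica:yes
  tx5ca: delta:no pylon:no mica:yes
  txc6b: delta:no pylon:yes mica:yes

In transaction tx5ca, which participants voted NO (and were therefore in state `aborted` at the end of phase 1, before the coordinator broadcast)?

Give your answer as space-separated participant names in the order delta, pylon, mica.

Txn tx5ca phase 1: delta no -> aborted; pylon no -> aborted; mica yes -> prepared

Answer: delta pylon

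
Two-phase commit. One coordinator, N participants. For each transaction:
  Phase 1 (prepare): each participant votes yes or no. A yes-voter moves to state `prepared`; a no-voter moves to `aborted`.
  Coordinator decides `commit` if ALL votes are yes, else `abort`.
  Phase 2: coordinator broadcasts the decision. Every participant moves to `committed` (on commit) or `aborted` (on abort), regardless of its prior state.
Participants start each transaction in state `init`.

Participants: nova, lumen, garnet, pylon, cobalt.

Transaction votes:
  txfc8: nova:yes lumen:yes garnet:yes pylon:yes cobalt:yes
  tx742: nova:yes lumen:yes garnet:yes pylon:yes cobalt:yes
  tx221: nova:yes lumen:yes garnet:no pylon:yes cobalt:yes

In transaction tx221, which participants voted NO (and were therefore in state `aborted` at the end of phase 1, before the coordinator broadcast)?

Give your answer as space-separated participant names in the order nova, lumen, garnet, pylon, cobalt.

Answer: garnet

Derivation:
Txn tx221 phase 1: nova yes -> prepared; lumen yes -> prepared; garnet no -> aborted; pylon yes -> prepared; cobalt yes -> prepared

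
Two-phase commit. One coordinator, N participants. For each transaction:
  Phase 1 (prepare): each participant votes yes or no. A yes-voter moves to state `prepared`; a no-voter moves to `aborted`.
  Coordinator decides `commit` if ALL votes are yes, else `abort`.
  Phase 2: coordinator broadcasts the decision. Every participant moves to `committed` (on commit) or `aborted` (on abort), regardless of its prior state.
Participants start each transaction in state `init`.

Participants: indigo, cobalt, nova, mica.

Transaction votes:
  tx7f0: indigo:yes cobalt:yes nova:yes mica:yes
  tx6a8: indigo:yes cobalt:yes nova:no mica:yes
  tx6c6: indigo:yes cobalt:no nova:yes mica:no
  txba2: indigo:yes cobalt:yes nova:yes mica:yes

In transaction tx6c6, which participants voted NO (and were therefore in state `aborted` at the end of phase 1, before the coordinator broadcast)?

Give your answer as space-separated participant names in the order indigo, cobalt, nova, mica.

Txn tx6c6 phase 1: indigo yes -> prepared; cobalt no -> aborted; nova yes -> prepared; mica no -> aborted

Answer: cobalt mica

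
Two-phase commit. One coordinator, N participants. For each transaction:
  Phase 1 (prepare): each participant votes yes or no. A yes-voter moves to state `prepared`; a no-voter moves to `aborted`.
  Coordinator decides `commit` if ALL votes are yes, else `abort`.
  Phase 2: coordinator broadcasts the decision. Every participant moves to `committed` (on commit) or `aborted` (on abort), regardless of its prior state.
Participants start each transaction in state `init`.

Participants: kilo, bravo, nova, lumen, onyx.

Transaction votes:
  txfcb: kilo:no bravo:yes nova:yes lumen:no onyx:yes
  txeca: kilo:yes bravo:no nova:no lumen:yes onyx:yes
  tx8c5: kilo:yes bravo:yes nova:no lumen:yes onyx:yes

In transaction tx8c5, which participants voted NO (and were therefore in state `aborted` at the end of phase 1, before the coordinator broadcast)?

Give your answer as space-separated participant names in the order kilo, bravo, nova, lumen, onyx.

Answer: nova

Derivation:
Txn tx8c5 phase 1: kilo yes -> prepared; bravo yes -> prepared; nova no -> aborted; lumen yes -> prepared; onyx yes -> prepared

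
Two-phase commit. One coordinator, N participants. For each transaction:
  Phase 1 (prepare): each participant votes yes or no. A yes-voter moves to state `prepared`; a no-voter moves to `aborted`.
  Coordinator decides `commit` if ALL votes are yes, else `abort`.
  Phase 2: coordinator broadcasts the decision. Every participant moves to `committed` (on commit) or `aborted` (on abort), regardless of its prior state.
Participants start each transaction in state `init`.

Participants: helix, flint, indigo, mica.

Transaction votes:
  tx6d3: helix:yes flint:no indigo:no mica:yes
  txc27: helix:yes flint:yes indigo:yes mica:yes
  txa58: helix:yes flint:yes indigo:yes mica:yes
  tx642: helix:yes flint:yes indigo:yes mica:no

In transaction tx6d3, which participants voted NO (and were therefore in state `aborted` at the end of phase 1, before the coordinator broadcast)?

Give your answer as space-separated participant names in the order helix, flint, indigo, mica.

Answer: flint indigo

Derivation:
Txn tx6d3 phase 1: helix yes -> prepared; flint no -> aborted; indigo no -> aborted; mica yes -> prepared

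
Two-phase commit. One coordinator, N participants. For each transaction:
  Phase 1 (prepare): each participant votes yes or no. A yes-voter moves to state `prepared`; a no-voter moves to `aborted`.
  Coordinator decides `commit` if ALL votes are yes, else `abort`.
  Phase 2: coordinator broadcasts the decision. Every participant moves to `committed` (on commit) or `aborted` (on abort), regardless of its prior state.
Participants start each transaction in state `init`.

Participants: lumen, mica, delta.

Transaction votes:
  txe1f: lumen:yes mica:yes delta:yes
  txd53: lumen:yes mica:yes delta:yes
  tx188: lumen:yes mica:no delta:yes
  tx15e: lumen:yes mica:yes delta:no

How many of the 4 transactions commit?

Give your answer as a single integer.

Answer: 2

Derivation:
txe1f: all yes -> commit (commits=1)
txd53: all yes -> commit (commits=2)
tx188: no from mica -> abort (commits=2)
tx15e: no from delta -> abort (commits=2)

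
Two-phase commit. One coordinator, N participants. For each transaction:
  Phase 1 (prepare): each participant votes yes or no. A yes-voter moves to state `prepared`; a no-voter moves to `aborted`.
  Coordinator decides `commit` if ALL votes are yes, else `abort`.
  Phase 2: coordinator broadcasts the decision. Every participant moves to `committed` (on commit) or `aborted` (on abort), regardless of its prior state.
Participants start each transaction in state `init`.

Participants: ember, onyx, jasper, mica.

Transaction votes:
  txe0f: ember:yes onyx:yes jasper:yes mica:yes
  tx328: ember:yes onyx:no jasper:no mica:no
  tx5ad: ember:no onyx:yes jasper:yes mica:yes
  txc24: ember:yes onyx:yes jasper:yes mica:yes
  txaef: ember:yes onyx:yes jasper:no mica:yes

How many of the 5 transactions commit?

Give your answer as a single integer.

txe0f: all yes -> commit (commits=1)
tx328: no from onyx, jasper, mica -> abort (commits=1)
tx5ad: no from ember -> abort (commits=1)
txc24: all yes -> commit (commits=2)
txaef: no from jasper -> abort (commits=2)

Answer: 2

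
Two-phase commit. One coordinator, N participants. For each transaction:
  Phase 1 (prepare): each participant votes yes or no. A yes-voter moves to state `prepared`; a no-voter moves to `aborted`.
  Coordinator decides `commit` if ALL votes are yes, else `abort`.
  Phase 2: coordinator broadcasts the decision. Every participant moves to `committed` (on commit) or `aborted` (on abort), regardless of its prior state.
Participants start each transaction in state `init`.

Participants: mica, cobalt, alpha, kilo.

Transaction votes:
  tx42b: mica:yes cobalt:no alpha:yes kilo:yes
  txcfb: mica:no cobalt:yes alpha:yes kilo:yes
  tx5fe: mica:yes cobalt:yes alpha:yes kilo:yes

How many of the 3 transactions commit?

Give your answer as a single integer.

tx42b: no from cobalt -> abort (commits=0)
txcfb: no from mica -> abort (commits=0)
tx5fe: all yes -> commit (commits=1)

Answer: 1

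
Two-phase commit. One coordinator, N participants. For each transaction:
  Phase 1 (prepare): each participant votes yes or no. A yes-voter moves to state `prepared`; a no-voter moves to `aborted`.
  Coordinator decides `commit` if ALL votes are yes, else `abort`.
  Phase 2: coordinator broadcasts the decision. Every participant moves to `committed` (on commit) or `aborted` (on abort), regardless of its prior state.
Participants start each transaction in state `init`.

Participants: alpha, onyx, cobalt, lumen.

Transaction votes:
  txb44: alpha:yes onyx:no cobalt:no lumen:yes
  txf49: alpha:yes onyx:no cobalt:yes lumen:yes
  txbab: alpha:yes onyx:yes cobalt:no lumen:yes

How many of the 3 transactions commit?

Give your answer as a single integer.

txb44: no from onyx, cobalt -> abort (commits=0)
txf49: no from onyx -> abort (commits=0)
txbab: no from cobalt -> abort (commits=0)

Answer: 0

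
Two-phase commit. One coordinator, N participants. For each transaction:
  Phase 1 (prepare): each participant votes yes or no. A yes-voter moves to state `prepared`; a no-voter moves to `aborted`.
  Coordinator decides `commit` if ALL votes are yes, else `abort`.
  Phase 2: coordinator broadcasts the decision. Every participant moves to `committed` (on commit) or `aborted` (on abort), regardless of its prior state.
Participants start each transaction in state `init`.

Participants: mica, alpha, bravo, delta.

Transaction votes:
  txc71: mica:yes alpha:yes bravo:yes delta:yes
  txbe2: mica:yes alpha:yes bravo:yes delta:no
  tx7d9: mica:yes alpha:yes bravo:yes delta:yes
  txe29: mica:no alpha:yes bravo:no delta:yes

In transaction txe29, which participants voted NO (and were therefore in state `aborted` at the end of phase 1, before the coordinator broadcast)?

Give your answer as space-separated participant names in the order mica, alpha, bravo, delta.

Txn txe29 phase 1: mica no -> aborted; alpha yes -> prepared; bravo no -> aborted; delta yes -> prepared

Answer: mica bravo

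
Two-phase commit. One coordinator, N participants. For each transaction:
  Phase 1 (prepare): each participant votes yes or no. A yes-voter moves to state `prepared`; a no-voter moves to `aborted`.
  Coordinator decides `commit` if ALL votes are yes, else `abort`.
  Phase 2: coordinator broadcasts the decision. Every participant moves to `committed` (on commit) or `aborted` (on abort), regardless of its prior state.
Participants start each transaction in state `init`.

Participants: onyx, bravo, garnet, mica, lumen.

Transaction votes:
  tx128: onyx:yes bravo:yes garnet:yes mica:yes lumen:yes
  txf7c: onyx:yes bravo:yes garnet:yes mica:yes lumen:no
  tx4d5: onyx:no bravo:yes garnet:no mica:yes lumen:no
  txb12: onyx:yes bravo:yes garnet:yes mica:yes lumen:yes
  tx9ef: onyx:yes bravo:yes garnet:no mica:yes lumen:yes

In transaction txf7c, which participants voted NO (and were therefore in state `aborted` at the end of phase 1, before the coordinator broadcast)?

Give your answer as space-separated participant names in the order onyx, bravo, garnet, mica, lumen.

Txn txf7c phase 1: onyx yes -> prepared; bravo yes -> prepared; garnet yes -> prepared; mica yes -> prepared; lumen no -> aborted

Answer: lumen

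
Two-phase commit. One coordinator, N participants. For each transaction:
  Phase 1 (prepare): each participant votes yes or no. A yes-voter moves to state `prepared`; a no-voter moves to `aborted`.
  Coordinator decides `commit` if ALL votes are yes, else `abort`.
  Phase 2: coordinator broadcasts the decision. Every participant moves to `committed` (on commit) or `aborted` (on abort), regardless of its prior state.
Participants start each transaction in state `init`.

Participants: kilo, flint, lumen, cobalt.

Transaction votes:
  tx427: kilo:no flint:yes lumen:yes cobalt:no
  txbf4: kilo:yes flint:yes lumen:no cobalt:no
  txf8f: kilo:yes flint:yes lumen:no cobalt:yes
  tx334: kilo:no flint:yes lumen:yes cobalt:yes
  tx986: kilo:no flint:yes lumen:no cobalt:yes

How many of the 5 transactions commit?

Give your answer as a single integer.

tx427: no from kilo, cobalt -> abort (commits=0)
txbf4: no from lumen, cobalt -> abort (commits=0)
txf8f: no from lumen -> abort (commits=0)
tx334: no from kilo -> abort (commits=0)
tx986: no from kilo, lumen -> abort (commits=0)

Answer: 0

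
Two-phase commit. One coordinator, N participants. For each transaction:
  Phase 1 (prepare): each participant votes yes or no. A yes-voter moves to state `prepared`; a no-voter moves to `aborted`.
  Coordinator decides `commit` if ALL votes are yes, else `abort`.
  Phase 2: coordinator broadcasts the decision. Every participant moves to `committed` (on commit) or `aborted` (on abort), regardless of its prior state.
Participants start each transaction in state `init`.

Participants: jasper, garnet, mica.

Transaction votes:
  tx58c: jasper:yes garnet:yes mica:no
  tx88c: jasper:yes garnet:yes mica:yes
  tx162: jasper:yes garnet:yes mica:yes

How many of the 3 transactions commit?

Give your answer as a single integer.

tx58c: no from mica -> abort (commits=0)
tx88c: all yes -> commit (commits=1)
tx162: all yes -> commit (commits=2)

Answer: 2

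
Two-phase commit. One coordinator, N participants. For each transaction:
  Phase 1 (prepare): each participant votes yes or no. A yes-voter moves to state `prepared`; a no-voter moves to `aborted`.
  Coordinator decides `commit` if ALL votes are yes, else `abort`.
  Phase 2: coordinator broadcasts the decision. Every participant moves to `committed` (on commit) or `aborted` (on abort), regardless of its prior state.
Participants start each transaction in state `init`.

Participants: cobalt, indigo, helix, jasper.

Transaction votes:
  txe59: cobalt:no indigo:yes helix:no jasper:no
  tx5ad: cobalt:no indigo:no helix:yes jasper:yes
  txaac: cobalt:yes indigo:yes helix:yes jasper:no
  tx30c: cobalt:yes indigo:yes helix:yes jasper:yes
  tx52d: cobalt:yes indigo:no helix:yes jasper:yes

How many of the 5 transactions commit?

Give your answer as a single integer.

Answer: 1

Derivation:
txe59: no from cobalt, helix, jasper -> abort (commits=0)
tx5ad: no from cobalt, indigo -> abort (commits=0)
txaac: no from jasper -> abort (commits=0)
tx30c: all yes -> commit (commits=1)
tx52d: no from indigo -> abort (commits=1)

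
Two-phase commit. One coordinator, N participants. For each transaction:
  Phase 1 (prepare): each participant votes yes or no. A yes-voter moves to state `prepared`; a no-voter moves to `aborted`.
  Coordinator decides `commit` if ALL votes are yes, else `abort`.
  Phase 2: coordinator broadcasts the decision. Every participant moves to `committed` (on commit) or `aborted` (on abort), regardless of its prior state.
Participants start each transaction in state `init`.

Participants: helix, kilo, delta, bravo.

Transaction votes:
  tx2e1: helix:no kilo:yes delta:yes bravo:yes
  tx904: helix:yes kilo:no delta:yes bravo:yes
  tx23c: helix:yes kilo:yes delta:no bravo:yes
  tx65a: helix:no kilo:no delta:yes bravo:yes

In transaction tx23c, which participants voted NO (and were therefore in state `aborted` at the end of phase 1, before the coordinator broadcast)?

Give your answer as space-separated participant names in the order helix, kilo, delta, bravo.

Txn tx23c phase 1: helix yes -> prepared; kilo yes -> prepared; delta no -> aborted; bravo yes -> prepared

Answer: delta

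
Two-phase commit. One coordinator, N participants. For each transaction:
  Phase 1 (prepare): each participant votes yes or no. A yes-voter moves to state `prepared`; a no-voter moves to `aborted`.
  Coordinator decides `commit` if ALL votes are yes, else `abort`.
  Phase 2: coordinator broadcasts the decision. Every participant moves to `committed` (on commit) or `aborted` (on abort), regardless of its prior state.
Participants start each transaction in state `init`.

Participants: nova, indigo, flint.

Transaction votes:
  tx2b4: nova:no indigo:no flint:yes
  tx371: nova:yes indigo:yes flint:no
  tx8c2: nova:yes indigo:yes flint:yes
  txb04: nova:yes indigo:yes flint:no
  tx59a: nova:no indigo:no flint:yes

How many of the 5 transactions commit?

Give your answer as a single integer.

tx2b4: no from nova, indigo -> abort (commits=0)
tx371: no from flint -> abort (commits=0)
tx8c2: all yes -> commit (commits=1)
txb04: no from flint -> abort (commits=1)
tx59a: no from nova, indigo -> abort (commits=1)

Answer: 1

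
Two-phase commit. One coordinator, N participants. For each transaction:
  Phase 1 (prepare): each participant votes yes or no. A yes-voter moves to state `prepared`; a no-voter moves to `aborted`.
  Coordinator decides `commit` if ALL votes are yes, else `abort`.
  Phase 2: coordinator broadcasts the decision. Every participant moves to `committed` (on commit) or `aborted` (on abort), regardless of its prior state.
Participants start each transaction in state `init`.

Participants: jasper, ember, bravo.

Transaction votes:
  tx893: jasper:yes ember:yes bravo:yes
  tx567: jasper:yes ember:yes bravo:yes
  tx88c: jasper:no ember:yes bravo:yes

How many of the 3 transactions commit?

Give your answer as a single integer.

tx893: all yes -> commit (commits=1)
tx567: all yes -> commit (commits=2)
tx88c: no from jasper -> abort (commits=2)

Answer: 2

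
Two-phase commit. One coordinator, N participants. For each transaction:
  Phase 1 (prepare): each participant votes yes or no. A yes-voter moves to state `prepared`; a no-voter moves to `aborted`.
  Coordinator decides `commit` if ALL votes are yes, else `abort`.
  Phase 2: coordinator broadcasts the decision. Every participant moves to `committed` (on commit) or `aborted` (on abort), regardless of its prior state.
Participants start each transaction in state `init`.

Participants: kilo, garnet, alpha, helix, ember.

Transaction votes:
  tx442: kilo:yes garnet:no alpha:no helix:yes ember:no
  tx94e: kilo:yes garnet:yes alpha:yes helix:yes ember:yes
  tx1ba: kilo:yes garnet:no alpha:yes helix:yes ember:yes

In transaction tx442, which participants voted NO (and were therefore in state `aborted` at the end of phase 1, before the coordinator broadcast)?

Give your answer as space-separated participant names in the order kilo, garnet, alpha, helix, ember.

Txn tx442 phase 1: kilo yes -> prepared; garnet no -> aborted; alpha no -> aborted; helix yes -> prepared; ember no -> aborted

Answer: garnet alpha ember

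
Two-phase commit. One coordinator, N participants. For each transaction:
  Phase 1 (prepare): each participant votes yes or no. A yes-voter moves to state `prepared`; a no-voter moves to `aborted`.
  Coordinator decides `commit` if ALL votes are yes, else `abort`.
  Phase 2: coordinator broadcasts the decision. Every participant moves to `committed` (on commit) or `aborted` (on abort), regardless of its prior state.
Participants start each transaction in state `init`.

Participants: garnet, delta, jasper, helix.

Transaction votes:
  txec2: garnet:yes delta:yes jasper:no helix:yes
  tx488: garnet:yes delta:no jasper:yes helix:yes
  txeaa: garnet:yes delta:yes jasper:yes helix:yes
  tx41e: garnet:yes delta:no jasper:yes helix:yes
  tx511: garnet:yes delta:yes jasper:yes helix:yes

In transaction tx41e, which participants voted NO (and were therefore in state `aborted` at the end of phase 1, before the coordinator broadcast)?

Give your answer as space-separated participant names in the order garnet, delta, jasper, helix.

Answer: delta

Derivation:
Txn tx41e phase 1: garnet yes -> prepared; delta no -> aborted; jasper yes -> prepared; helix yes -> prepared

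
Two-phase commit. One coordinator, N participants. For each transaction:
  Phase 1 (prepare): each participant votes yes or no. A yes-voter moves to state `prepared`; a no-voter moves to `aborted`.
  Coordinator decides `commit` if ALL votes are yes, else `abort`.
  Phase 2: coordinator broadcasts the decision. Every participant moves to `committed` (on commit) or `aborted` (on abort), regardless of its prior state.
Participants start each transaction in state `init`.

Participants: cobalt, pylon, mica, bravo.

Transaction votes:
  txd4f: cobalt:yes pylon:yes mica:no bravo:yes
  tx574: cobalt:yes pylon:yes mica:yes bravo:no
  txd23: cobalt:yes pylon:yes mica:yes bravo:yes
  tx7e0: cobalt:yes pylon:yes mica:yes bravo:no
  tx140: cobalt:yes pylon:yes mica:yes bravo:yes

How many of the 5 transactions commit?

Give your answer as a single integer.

txd4f: no from mica -> abort (commits=0)
tx574: no from bravo -> abort (commits=0)
txd23: all yes -> commit (commits=1)
tx7e0: no from bravo -> abort (commits=1)
tx140: all yes -> commit (commits=2)

Answer: 2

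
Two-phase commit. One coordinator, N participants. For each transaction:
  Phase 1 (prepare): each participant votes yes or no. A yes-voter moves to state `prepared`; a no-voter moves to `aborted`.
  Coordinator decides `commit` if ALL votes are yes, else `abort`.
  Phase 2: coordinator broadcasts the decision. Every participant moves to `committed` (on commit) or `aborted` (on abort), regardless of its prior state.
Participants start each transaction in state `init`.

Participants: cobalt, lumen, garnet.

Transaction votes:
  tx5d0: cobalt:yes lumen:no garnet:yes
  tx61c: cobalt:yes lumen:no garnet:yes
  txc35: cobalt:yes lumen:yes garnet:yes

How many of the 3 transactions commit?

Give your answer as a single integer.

tx5d0: no from lumen -> abort (commits=0)
tx61c: no from lumen -> abort (commits=0)
txc35: all yes -> commit (commits=1)

Answer: 1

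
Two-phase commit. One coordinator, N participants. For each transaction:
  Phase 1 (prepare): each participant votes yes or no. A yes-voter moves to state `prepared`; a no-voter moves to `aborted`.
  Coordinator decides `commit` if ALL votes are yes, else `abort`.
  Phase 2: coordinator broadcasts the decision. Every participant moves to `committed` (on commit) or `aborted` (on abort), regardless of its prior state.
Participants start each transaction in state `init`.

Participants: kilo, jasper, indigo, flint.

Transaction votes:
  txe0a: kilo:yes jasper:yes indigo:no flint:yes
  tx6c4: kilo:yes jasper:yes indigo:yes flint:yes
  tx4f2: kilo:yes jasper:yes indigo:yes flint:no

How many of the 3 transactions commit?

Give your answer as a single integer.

Answer: 1

Derivation:
txe0a: no from indigo -> abort (commits=0)
tx6c4: all yes -> commit (commits=1)
tx4f2: no from flint -> abort (commits=1)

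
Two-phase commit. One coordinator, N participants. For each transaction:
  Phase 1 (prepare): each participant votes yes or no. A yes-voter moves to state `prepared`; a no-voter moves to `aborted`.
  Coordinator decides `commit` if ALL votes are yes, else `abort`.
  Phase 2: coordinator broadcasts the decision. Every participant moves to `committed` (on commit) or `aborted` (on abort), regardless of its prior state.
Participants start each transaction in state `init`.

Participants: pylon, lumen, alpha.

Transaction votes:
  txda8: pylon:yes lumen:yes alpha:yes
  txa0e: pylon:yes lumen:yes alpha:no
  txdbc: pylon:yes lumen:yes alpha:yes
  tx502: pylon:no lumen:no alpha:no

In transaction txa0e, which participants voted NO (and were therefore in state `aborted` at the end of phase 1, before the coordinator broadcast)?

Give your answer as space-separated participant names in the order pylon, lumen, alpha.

Txn txa0e phase 1: pylon yes -> prepared; lumen yes -> prepared; alpha no -> aborted

Answer: alpha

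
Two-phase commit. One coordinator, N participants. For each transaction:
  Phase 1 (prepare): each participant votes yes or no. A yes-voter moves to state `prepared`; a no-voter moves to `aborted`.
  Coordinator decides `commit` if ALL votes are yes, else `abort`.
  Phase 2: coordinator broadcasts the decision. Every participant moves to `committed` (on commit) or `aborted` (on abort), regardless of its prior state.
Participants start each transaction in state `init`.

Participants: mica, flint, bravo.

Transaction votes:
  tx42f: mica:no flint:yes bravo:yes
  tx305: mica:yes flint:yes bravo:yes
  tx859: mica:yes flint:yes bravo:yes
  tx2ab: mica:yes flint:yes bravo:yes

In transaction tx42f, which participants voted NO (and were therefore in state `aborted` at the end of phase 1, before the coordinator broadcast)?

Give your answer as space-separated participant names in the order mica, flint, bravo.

Txn tx42f phase 1: mica no -> aborted; flint yes -> prepared; bravo yes -> prepared

Answer: mica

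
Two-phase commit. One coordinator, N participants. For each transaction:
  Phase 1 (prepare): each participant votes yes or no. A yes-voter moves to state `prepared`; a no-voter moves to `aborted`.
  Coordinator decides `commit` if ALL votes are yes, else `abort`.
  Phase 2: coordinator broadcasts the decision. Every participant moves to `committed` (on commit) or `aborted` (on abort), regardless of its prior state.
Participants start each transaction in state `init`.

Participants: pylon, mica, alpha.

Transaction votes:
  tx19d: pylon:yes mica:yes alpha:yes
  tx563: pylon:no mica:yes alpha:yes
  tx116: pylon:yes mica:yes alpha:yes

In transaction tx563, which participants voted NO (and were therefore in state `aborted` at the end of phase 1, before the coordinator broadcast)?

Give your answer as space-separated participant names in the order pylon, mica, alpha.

Txn tx563 phase 1: pylon no -> aborted; mica yes -> prepared; alpha yes -> prepared

Answer: pylon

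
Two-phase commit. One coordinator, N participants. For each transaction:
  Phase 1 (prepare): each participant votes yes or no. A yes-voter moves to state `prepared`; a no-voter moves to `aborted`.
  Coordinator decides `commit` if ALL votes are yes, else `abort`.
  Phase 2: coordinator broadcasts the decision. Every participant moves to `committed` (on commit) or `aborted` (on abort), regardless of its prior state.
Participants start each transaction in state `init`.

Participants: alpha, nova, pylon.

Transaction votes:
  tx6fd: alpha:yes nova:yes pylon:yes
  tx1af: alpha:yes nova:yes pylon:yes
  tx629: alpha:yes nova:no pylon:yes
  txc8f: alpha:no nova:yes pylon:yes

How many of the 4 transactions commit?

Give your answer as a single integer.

tx6fd: all yes -> commit (commits=1)
tx1af: all yes -> commit (commits=2)
tx629: no from nova -> abort (commits=2)
txc8f: no from alpha -> abort (commits=2)

Answer: 2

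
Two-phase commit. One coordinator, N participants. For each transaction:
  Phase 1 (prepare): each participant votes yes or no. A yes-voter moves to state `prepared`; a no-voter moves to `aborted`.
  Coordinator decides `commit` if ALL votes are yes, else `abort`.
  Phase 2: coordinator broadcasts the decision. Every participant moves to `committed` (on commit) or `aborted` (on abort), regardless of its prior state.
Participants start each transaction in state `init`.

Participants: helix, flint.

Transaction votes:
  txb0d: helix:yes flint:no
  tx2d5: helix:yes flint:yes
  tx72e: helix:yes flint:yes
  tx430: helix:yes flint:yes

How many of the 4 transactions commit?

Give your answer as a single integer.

Answer: 3

Derivation:
txb0d: no from flint -> abort (commits=0)
tx2d5: all yes -> commit (commits=1)
tx72e: all yes -> commit (commits=2)
tx430: all yes -> commit (commits=3)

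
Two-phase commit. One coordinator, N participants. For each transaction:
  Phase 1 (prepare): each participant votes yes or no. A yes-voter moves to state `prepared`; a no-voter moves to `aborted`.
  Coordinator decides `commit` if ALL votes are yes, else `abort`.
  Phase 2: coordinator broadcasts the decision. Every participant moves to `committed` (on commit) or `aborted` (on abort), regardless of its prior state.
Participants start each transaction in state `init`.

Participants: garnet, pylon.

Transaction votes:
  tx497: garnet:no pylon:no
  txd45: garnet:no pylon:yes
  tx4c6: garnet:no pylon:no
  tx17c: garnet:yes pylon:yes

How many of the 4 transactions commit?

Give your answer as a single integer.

Answer: 1

Derivation:
tx497: no from garnet, pylon -> abort (commits=0)
txd45: no from garnet -> abort (commits=0)
tx4c6: no from garnet, pylon -> abort (commits=0)
tx17c: all yes -> commit (commits=1)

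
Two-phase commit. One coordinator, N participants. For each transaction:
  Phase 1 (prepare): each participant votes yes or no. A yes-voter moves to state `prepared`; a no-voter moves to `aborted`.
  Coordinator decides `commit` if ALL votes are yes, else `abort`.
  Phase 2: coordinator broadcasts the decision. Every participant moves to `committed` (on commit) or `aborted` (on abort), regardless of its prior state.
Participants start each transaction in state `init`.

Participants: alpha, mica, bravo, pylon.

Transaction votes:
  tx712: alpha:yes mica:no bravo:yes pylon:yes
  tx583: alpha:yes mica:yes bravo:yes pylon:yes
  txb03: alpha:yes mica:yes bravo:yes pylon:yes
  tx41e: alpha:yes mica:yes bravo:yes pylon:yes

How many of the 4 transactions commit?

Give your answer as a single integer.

Answer: 3

Derivation:
tx712: no from mica -> abort (commits=0)
tx583: all yes -> commit (commits=1)
txb03: all yes -> commit (commits=2)
tx41e: all yes -> commit (commits=3)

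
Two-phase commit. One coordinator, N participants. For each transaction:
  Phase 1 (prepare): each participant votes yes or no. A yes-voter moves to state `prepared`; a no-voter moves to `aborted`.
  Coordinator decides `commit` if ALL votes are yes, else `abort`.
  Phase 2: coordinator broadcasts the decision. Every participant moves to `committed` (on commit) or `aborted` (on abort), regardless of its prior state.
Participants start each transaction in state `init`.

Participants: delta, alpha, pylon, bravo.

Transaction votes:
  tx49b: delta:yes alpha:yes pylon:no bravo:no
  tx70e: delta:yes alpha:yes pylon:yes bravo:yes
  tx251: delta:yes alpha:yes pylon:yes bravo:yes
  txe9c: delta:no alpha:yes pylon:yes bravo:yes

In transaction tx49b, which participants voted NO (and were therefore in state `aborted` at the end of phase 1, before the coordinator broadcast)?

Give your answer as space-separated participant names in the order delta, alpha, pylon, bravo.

Answer: pylon bravo

Derivation:
Txn tx49b phase 1: delta yes -> prepared; alpha yes -> prepared; pylon no -> aborted; bravo no -> aborted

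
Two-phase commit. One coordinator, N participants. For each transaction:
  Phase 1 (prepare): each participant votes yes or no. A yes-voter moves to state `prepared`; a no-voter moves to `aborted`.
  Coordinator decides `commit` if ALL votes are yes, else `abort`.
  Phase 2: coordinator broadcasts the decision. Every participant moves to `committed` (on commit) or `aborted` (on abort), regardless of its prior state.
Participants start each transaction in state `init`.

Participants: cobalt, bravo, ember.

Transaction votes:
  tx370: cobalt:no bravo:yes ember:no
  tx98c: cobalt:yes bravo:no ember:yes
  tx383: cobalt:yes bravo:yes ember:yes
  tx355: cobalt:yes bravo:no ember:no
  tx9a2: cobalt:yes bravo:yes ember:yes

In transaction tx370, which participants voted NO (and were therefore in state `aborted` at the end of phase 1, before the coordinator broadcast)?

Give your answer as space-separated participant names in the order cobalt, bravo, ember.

Txn tx370 phase 1: cobalt no -> aborted; bravo yes -> prepared; ember no -> aborted

Answer: cobalt ember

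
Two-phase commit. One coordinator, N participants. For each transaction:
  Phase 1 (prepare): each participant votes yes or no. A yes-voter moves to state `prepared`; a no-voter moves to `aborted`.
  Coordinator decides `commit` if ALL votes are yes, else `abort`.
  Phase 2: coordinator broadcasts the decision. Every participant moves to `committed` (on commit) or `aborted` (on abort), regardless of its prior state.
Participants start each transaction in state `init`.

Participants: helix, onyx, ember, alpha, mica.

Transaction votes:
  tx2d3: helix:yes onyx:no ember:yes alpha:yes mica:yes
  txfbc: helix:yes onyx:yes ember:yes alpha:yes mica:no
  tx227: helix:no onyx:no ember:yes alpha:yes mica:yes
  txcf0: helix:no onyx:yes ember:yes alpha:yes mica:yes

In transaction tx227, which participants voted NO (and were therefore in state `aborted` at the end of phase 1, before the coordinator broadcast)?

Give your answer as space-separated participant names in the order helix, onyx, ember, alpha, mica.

Txn tx227 phase 1: helix no -> aborted; onyx no -> aborted; ember yes -> prepared; alpha yes -> prepared; mica yes -> prepared

Answer: helix onyx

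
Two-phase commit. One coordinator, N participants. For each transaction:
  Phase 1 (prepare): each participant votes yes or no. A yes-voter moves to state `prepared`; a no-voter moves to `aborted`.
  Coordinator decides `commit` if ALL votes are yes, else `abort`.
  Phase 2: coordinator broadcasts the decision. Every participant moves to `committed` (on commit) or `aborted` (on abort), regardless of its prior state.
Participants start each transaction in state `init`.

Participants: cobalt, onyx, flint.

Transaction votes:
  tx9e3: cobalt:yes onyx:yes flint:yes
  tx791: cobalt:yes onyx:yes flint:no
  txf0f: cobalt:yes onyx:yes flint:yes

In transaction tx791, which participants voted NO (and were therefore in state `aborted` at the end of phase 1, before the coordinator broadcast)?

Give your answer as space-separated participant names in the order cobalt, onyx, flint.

Txn tx791 phase 1: cobalt yes -> prepared; onyx yes -> prepared; flint no -> aborted

Answer: flint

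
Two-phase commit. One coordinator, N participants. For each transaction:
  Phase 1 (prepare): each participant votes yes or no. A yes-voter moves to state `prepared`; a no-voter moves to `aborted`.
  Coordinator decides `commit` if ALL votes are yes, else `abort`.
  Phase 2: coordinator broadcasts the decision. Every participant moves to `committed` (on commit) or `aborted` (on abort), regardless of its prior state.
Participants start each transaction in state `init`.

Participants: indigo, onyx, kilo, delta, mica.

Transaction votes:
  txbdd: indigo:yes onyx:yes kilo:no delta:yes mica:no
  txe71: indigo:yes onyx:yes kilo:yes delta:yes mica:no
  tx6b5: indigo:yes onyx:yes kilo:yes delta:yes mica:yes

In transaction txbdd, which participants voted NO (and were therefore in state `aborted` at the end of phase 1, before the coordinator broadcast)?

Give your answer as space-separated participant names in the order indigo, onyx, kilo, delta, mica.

Answer: kilo mica

Derivation:
Txn txbdd phase 1: indigo yes -> prepared; onyx yes -> prepared; kilo no -> aborted; delta yes -> prepared; mica no -> aborted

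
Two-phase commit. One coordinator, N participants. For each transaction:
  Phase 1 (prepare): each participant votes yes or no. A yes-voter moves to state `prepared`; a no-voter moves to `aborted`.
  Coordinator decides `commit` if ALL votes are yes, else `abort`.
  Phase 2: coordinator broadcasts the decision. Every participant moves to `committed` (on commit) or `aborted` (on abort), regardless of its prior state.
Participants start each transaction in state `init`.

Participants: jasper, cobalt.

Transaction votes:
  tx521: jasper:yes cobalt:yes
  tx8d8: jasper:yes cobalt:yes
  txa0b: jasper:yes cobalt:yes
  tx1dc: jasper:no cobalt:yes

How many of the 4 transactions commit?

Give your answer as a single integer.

tx521: all yes -> commit (commits=1)
tx8d8: all yes -> commit (commits=2)
txa0b: all yes -> commit (commits=3)
tx1dc: no from jasper -> abort (commits=3)

Answer: 3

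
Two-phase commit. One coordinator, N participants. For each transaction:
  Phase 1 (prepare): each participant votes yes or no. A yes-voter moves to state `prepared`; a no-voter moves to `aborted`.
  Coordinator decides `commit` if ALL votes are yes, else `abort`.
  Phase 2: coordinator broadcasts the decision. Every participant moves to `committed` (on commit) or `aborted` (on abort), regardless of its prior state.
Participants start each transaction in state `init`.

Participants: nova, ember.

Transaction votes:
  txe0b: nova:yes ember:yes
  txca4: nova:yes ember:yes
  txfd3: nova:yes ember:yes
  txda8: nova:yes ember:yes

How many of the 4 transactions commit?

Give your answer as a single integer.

Answer: 4

Derivation:
txe0b: all yes -> commit (commits=1)
txca4: all yes -> commit (commits=2)
txfd3: all yes -> commit (commits=3)
txda8: all yes -> commit (commits=4)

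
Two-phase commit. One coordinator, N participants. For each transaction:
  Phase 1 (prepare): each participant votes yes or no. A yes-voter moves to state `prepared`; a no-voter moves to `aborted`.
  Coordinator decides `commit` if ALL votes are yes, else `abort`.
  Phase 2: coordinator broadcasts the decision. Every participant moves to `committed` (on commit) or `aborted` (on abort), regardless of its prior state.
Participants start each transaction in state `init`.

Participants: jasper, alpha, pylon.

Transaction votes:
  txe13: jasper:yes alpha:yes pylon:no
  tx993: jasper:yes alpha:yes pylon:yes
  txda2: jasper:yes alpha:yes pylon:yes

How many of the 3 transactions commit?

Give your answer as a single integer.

Answer: 2

Derivation:
txe13: no from pylon -> abort (commits=0)
tx993: all yes -> commit (commits=1)
txda2: all yes -> commit (commits=2)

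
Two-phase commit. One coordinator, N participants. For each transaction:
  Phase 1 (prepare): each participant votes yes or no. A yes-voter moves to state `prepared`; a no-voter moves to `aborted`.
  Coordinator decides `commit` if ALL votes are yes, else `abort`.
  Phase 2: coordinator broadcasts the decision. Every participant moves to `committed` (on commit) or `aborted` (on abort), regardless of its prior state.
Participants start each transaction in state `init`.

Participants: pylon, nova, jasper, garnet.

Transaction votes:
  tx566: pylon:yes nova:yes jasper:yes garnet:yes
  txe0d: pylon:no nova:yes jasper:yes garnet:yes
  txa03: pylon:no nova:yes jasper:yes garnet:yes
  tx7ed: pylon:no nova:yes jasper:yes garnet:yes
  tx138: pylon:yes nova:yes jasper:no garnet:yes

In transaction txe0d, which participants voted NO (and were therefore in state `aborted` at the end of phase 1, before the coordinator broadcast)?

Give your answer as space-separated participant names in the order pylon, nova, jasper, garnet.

Txn txe0d phase 1: pylon no -> aborted; nova yes -> prepared; jasper yes -> prepared; garnet yes -> prepared

Answer: pylon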